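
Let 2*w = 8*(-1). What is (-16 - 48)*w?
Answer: 256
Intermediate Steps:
w = -4 (w = (8*(-1))/2 = (½)*(-8) = -4)
(-16 - 48)*w = (-16 - 48)*(-4) = -64*(-4) = 256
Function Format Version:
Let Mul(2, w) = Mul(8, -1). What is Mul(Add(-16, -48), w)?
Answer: 256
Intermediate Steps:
w = -4 (w = Mul(Rational(1, 2), Mul(8, -1)) = Mul(Rational(1, 2), -8) = -4)
Mul(Add(-16, -48), w) = Mul(Add(-16, -48), -4) = Mul(-64, -4) = 256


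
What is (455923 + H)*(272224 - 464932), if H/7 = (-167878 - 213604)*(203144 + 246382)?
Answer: 231327085343247108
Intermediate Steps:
H = -1200402542724 (H = 7*((-167878 - 213604)*(203144 + 246382)) = 7*(-381482*449526) = 7*(-171486077532) = -1200402542724)
(455923 + H)*(272224 - 464932) = (455923 - 1200402542724)*(272224 - 464932) = -1200402086801*(-192708) = 231327085343247108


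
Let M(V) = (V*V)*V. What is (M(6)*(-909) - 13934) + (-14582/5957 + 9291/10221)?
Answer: -185553398729/882413 ≈ -2.1028e+5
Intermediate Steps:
M(V) = V³ (M(V) = V²*V = V³)
(M(6)*(-909) - 13934) + (-14582/5957 + 9291/10221) = (6³*(-909) - 13934) + (-14582/5957 + 9291/10221) = (216*(-909) - 13934) + (-14582*1/5957 + 9291*(1/10221)) = (-196344 - 13934) + (-634/259 + 3097/3407) = -210278 - 1357915/882413 = -185553398729/882413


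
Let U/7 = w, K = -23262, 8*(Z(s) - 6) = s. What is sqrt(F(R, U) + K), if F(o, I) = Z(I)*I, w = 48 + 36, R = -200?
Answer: 2*sqrt(5871) ≈ 153.24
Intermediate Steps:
Z(s) = 6 + s/8
w = 84
U = 588 (U = 7*84 = 588)
F(o, I) = I*(6 + I/8) (F(o, I) = (6 + I/8)*I = I*(6 + I/8))
sqrt(F(R, U) + K) = sqrt((1/8)*588*(48 + 588) - 23262) = sqrt((1/8)*588*636 - 23262) = sqrt(46746 - 23262) = sqrt(23484) = 2*sqrt(5871)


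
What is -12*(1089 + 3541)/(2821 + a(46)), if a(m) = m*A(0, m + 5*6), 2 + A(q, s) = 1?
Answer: -3704/185 ≈ -20.022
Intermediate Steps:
A(q, s) = -1 (A(q, s) = -2 + 1 = -1)
a(m) = -m (a(m) = m*(-1) = -m)
-12*(1089 + 3541)/(2821 + a(46)) = -12*(1089 + 3541)/(2821 - 1*46) = -55560/(2821 - 46) = -55560/2775 = -12*926/555 = -3704/185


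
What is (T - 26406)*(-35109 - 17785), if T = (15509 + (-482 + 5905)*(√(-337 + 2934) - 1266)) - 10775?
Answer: 364291027860 - 2007909134*√53 ≈ 3.4967e+11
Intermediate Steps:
T = -6860784 + 37961*√53 (T = (15509 + 5423*(√2597 - 1266)) - 10775 = (15509 + 5423*(7*√53 - 1266)) - 10775 = (15509 + 5423*(-1266 + 7*√53)) - 10775 = (15509 + (-6865518 + 37961*√53)) - 10775 = (-6850009 + 37961*√53) - 10775 = -6860784 + 37961*√53 ≈ -6.5844e+6)
(T - 26406)*(-35109 - 17785) = ((-6860784 + 37961*√53) - 26406)*(-35109 - 17785) = (-6887190 + 37961*√53)*(-52894) = 364291027860 - 2007909134*√53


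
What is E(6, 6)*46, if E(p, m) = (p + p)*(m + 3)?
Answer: 4968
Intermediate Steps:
E(p, m) = 2*p*(3 + m) (E(p, m) = (2*p)*(3 + m) = 2*p*(3 + m))
E(6, 6)*46 = (2*6*(3 + 6))*46 = (2*6*9)*46 = 108*46 = 4968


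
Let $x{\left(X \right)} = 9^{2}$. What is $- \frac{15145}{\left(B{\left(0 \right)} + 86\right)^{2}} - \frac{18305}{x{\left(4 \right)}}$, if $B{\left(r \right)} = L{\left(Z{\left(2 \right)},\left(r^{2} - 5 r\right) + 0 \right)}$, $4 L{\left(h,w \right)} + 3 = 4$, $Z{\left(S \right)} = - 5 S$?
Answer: $- \frac{48852901}{214245} \approx -228.02$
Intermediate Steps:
$x{\left(X \right)} = 81$
$L{\left(h,w \right)} = \frac{1}{4}$ ($L{\left(h,w \right)} = - \frac{3}{4} + \frac{1}{4} \cdot 4 = - \frac{3}{4} + 1 = \frac{1}{4}$)
$B{\left(r \right)} = \frac{1}{4}$
$- \frac{15145}{\left(B{\left(0 \right)} + 86\right)^{2}} - \frac{18305}{x{\left(4 \right)}} = - \frac{15145}{\left(\frac{1}{4} + 86\right)^{2}} - \frac{18305}{81} = - \frac{15145}{\left(\frac{345}{4}\right)^{2}} - \frac{18305}{81} = - \frac{15145}{\frac{119025}{16}} - \frac{18305}{81} = \left(-15145\right) \frac{16}{119025} - \frac{18305}{81} = - \frac{48464}{23805} - \frac{18305}{81} = - \frac{48852901}{214245}$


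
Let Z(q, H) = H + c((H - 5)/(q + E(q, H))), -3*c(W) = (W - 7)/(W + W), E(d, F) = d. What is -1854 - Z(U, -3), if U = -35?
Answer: -44665/24 ≈ -1861.0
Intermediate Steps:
c(W) = -(-7 + W)/(6*W) (c(W) = -(W - 7)/(3*(W + W)) = -(-7 + W)/(3*(2*W)) = -(-7 + W)*1/(2*W)/3 = -(-7 + W)/(6*W))
Z(q, H) = H + q*(7 - (-5 + H)/(2*q))/(3*(-5 + H)) (Z(q, H) = H + (7 - (H - 5)/(q + q))/(6*(((H - 5)/(q + q)))) = H + (7 - (-5 + H)/(2*q))/(6*(((-5 + H)/((2*q))))) = H + (7 - (-5 + H)*1/(2*q))/(6*(((-5 + H)*(1/(2*q))))) = H + (7 - (-5 + H)/(2*q))/(6*(((-5 + H)/(2*q)))) = H + (2*q/(-5 + H))*(7 - (-5 + H)/(2*q))/6 = H + q*(7 - (-5 + H)/(2*q))/(3*(-5 + H)))
-1854 - Z(U, -3) = -1854 - (5 - 1*(-3) + 14*(-35) + 6*(-3)*(-5 - 3))/(6*(-5 - 3)) = -1854 - (5 + 3 - 490 + 6*(-3)*(-8))/(6*(-8)) = -1854 - (-1)*(5 + 3 - 490 + 144)/(6*8) = -1854 - (-1)*(-338)/(6*8) = -1854 - 1*169/24 = -1854 - 169/24 = -44665/24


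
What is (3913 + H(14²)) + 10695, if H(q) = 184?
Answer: 14792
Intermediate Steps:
(3913 + H(14²)) + 10695 = (3913 + 184) + 10695 = 4097 + 10695 = 14792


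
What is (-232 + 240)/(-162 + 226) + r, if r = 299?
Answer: 2393/8 ≈ 299.13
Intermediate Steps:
(-232 + 240)/(-162 + 226) + r = (-232 + 240)/(-162 + 226) + 299 = 8/64 + 299 = 8*(1/64) + 299 = 1/8 + 299 = 2393/8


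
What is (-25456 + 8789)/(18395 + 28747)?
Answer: -16667/47142 ≈ -0.35355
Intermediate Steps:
(-25456 + 8789)/(18395 + 28747) = -16667/47142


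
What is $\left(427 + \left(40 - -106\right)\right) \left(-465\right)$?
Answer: $-266445$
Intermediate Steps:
$\left(427 + \left(40 - -106\right)\right) \left(-465\right) = \left(427 + \left(40 + 106\right)\right) \left(-465\right) = \left(427 + 146\right) \left(-465\right) = 573 \left(-465\right) = -266445$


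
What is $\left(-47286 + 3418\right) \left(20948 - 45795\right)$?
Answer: $1089988196$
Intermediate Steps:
$\left(-47286 + 3418\right) \left(20948 - 45795\right) = - 43868 \left(20948 - 45795\right) = \left(-43868\right) \left(-24847\right) = 1089988196$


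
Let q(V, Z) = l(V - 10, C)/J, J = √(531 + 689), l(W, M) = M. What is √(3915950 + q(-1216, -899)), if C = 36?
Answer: √(364281248750 + 5490*√305)/305 ≈ 1978.9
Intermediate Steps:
J = 2*√305 (J = √1220 = 2*√305 ≈ 34.928)
q(V, Z) = 18*√305/305 (q(V, Z) = 36/((2*√305)) = 36*(√305/610) = 18*√305/305)
√(3915950 + q(-1216, -899)) = √(3915950 + 18*√305/305)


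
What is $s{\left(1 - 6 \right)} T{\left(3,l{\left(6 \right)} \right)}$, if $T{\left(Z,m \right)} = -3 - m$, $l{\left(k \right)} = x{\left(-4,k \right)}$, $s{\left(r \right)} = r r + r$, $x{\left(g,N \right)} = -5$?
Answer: $40$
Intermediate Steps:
$s{\left(r \right)} = r + r^{2}$ ($s{\left(r \right)} = r^{2} + r = r + r^{2}$)
$l{\left(k \right)} = -5$
$s{\left(1 - 6 \right)} T{\left(3,l{\left(6 \right)} \right)} = \left(1 - 6\right) \left(1 + \left(1 - 6\right)\right) \left(-3 - -5\right) = - 5 \left(1 - 5\right) \left(-3 + 5\right) = \left(-5\right) \left(-4\right) 2 = 20 \cdot 2 = 40$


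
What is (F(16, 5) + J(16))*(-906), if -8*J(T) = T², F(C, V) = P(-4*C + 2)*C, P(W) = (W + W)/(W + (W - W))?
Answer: 0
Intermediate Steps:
P(W) = 2 (P(W) = (2*W)/(W + 0) = (2*W)/W = 2)
F(C, V) = 2*C
J(T) = -T²/8
(F(16, 5) + J(16))*(-906) = (2*16 - ⅛*16²)*(-906) = (32 - ⅛*256)*(-906) = (32 - 32)*(-906) = 0*(-906) = 0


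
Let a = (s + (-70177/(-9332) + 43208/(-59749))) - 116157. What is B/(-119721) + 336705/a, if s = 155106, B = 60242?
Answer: 1007991143548649242/123830750445238749 ≈ 8.1401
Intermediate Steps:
a = 21720882379449/557577668 (a = (155106 + (-70177/(-9332) + 43208/(-59749))) - 116157 = (155106 + (-70177*(-1/9332) + 43208*(-1/59749))) - 116157 = (155106 + (70177/9332 - 43208/59749)) - 116157 = (155106 + 3789788517/557577668) - 116157 = 86487431561325/557577668 - 116157 = 21720882379449/557577668 ≈ 38956.)
B/(-119721) + 336705/a = 60242/(-119721) + 336705/(21720882379449/557577668) = 60242*(-1/119721) + 336705*(557577668/21720882379449) = -8606/17103 + 62579729567980/7240294126483 = 1007991143548649242/123830750445238749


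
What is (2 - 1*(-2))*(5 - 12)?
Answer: -28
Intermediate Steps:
(2 - 1*(-2))*(5 - 12) = (2 + 2)*(-7) = 4*(-7) = -28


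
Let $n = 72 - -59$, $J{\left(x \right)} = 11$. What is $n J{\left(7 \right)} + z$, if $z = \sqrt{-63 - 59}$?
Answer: $1441 + i \sqrt{122} \approx 1441.0 + 11.045 i$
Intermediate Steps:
$z = i \sqrt{122}$ ($z = \sqrt{-122} = i \sqrt{122} \approx 11.045 i$)
$n = 131$ ($n = 72 + 59 = 131$)
$n J{\left(7 \right)} + z = 131 \cdot 11 + i \sqrt{122} = 1441 + i \sqrt{122}$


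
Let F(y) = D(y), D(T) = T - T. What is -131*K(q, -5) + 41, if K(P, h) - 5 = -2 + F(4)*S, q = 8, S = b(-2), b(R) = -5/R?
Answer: -352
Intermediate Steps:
S = 5/2 (S = -5/(-2) = -5*(-1/2) = 5/2 ≈ 2.5000)
D(T) = 0
F(y) = 0
K(P, h) = 3 (K(P, h) = 5 + (-2 + 0*(5/2)) = 5 + (-2 + 0) = 5 - 2 = 3)
-131*K(q, -5) + 41 = -131*3 + 41 = -393 + 41 = -352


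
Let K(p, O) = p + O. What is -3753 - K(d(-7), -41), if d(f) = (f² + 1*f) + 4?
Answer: -3758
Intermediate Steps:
d(f) = 4 + f + f² (d(f) = (f² + f) + 4 = (f + f²) + 4 = 4 + f + f²)
K(p, O) = O + p
-3753 - K(d(-7), -41) = -3753 - (-41 + (4 - 7 + (-7)²)) = -3753 - (-41 + (4 - 7 + 49)) = -3753 - (-41 + 46) = -3753 - 1*5 = -3753 - 5 = -3758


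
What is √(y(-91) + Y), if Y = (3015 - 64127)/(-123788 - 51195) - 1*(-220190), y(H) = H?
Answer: √6739233043119707/174983 ≈ 469.15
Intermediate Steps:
Y = 38529567882/174983 (Y = -61112/(-174983) + 220190 = -61112*(-1/174983) + 220190 = 61112/174983 + 220190 = 38529567882/174983 ≈ 2.2019e+5)
√(y(-91) + Y) = √(-91 + 38529567882/174983) = √(38513644429/174983) = √6739233043119707/174983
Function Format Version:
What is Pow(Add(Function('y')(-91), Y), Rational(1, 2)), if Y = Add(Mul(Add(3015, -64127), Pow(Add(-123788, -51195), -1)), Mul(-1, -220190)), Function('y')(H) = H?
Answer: Mul(Rational(1, 174983), Pow(6739233043119707, Rational(1, 2))) ≈ 469.15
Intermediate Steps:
Y = Rational(38529567882, 174983) (Y = Add(Mul(-61112, Pow(-174983, -1)), 220190) = Add(Mul(-61112, Rational(-1, 174983)), 220190) = Add(Rational(61112, 174983), 220190) = Rational(38529567882, 174983) ≈ 2.2019e+5)
Pow(Add(Function('y')(-91), Y), Rational(1, 2)) = Pow(Add(-91, Rational(38529567882, 174983)), Rational(1, 2)) = Pow(Rational(38513644429, 174983), Rational(1, 2)) = Mul(Rational(1, 174983), Pow(6739233043119707, Rational(1, 2)))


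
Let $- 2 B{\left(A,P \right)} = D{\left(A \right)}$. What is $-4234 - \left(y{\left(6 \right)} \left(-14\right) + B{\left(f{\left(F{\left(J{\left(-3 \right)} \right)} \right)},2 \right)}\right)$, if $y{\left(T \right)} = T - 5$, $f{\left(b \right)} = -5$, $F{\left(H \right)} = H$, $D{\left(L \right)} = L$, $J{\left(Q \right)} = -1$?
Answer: $- \frac{8445}{2} \approx -4222.5$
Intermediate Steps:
$y{\left(T \right)} = -5 + T$
$B{\left(A,P \right)} = - \frac{A}{2}$
$-4234 - \left(y{\left(6 \right)} \left(-14\right) + B{\left(f{\left(F{\left(J{\left(-3 \right)} \right)} \right)},2 \right)}\right) = -4234 - \left(\left(-5 + 6\right) \left(-14\right) - - \frac{5}{2}\right) = -4234 - \left(1 \left(-14\right) + \frac{5}{2}\right) = -4234 - \left(-14 + \frac{5}{2}\right) = -4234 - - \frac{23}{2} = -4234 + \frac{23}{2} = - \frac{8445}{2}$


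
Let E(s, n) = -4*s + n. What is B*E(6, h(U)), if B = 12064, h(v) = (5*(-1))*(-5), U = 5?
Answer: 12064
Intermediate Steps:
h(v) = 25 (h(v) = -5*(-5) = 25)
E(s, n) = n - 4*s
B*E(6, h(U)) = 12064*(25 - 4*6) = 12064*(25 - 24) = 12064*1 = 12064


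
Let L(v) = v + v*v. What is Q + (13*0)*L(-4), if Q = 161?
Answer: 161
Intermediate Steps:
L(v) = v + v²
Q + (13*0)*L(-4) = 161 + (13*0)*(-4*(1 - 4)) = 161 + 0*(-4*(-3)) = 161 + 0*12 = 161 + 0 = 161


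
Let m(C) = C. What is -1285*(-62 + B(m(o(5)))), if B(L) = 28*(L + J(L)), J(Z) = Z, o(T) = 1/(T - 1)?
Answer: 61680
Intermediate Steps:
o(T) = 1/(-1 + T)
B(L) = 56*L (B(L) = 28*(L + L) = 28*(2*L) = 56*L)
-1285*(-62 + B(m(o(5)))) = -1285*(-62 + 56/(-1 + 5)) = -1285*(-62 + 56/4) = -1285*(-62 + 56*(¼)) = -1285*(-62 + 14) = -1285*(-48) = 61680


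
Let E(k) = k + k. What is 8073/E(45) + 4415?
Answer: 45047/10 ≈ 4504.7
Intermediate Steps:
E(k) = 2*k
8073/E(45) + 4415 = 8073/((2*45)) + 4415 = 8073/90 + 4415 = 8073*(1/90) + 4415 = 897/10 + 4415 = 45047/10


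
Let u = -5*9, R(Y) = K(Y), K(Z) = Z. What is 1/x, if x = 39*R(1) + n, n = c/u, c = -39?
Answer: 15/598 ≈ 0.025084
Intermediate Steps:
R(Y) = Y
u = -45
n = 13/15 (n = -39/(-45) = -39*(-1/45) = 13/15 ≈ 0.86667)
x = 598/15 (x = 39*1 + 13/15 = 39 + 13/15 = 598/15 ≈ 39.867)
1/x = 1/(598/15) = 15/598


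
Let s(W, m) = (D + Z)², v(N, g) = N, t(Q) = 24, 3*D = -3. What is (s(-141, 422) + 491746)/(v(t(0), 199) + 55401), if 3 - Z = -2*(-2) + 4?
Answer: 491782/55425 ≈ 8.8729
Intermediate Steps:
D = -1 (D = (⅓)*(-3) = -1)
Z = -5 (Z = 3 - (-2*(-2) + 4) = 3 - (4 + 4) = 3 - 1*8 = 3 - 8 = -5)
s(W, m) = 36 (s(W, m) = (-1 - 5)² = (-6)² = 36)
(s(-141, 422) + 491746)/(v(t(0), 199) + 55401) = (36 + 491746)/(24 + 55401) = 491782/55425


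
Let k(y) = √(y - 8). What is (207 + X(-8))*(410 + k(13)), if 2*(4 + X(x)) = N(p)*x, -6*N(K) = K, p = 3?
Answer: 84050 + 205*√5 ≈ 84508.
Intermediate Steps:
N(K) = -K/6
X(x) = -4 - x/4 (X(x) = -4 + ((-⅙*3)*x)/2 = -4 + (-x/2)/2 = -4 - x/4)
k(y) = √(-8 + y)
(207 + X(-8))*(410 + k(13)) = (207 + (-4 - ¼*(-8)))*(410 + √(-8 + 13)) = (207 + (-4 + 2))*(410 + √5) = (207 - 2)*(410 + √5) = 205*(410 + √5) = 84050 + 205*√5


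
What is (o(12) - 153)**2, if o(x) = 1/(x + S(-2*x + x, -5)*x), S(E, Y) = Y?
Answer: 53949025/2304 ≈ 23415.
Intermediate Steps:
o(x) = -1/(4*x) (o(x) = 1/(x - 5*x) = 1/(-4*x) = -1/(4*x))
(o(12) - 153)**2 = (-1/4/12 - 153)**2 = (-1/4*1/12 - 153)**2 = (-1/48 - 153)**2 = (-7345/48)**2 = 53949025/2304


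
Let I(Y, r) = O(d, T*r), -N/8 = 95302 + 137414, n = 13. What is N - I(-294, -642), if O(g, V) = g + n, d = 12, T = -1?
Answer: -1861753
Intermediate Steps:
N = -1861728 (N = -8*(95302 + 137414) = -8*232716 = -1861728)
O(g, V) = 13 + g (O(g, V) = g + 13 = 13 + g)
I(Y, r) = 25 (I(Y, r) = 13 + 12 = 25)
N - I(-294, -642) = -1861728 - 1*25 = -1861728 - 25 = -1861753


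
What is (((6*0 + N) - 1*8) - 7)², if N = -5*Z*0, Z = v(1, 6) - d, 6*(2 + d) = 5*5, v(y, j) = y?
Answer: 225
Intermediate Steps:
d = 13/6 (d = -2 + (5*5)/6 = -2 + (⅙)*25 = -2 + 25/6 = 13/6 ≈ 2.1667)
Z = -7/6 (Z = 1 - 1*13/6 = 1 - 13/6 = -7/6 ≈ -1.1667)
N = 0 (N = -5*(-7/6)*0 = (35/6)*0 = 0)
(((6*0 + N) - 1*8) - 7)² = (((6*0 + 0) - 1*8) - 7)² = (((0 + 0) - 8) - 7)² = ((0 - 8) - 7)² = (-8 - 7)² = (-15)² = 225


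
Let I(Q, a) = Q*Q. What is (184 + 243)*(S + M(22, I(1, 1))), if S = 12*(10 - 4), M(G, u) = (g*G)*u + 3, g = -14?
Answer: -99491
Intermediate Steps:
I(Q, a) = Q²
M(G, u) = 3 - 14*G*u (M(G, u) = (-14*G)*u + 3 = -14*G*u + 3 = 3 - 14*G*u)
S = 72 (S = 12*6 = 72)
(184 + 243)*(S + M(22, I(1, 1))) = (184 + 243)*(72 + (3 - 14*22*1²)) = 427*(72 + (3 - 14*22*1)) = 427*(72 + (3 - 308)) = 427*(72 - 305) = 427*(-233) = -99491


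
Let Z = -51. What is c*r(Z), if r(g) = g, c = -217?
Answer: 11067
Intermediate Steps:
c*r(Z) = -217*(-51) = 11067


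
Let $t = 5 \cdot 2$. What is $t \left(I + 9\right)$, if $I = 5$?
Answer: $140$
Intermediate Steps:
$t = 10$
$t \left(I + 9\right) = 10 \left(5 + 9\right) = 10 \cdot 14 = 140$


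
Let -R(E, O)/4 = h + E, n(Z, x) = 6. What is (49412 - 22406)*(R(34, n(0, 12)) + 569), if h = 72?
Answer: 3915870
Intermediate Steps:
R(E, O) = -288 - 4*E (R(E, O) = -4*(72 + E) = -288 - 4*E)
(49412 - 22406)*(R(34, n(0, 12)) + 569) = (49412 - 22406)*((-288 - 4*34) + 569) = 27006*((-288 - 136) + 569) = 27006*(-424 + 569) = 27006*145 = 3915870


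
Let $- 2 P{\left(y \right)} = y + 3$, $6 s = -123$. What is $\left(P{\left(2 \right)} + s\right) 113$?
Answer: $-2599$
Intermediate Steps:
$s = - \frac{41}{2}$ ($s = \frac{1}{6} \left(-123\right) = - \frac{41}{2} \approx -20.5$)
$P{\left(y \right)} = - \frac{3}{2} - \frac{y}{2}$ ($P{\left(y \right)} = - \frac{y + 3}{2} = - \frac{3 + y}{2} = - \frac{3}{2} - \frac{y}{2}$)
$\left(P{\left(2 \right)} + s\right) 113 = \left(\left(- \frac{3}{2} - 1\right) - \frac{41}{2}\right) 113 = \left(- \frac{5}{2} - \frac{41}{2}\right) 113 = \left(-23\right) 113 = -2599$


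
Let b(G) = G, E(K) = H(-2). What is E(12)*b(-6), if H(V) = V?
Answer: 12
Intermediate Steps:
E(K) = -2
E(12)*b(-6) = -2*(-6) = 12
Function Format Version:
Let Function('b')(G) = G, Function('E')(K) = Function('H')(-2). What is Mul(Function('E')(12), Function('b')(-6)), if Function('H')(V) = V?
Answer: 12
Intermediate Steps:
Function('E')(K) = -2
Mul(Function('E')(12), Function('b')(-6)) = Mul(-2, -6) = 12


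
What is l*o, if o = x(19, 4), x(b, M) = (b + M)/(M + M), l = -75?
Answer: -1725/8 ≈ -215.63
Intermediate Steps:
x(b, M) = (M + b)/(2*M) (x(b, M) = (M + b)/((2*M)) = (M + b)*(1/(2*M)) = (M + b)/(2*M))
o = 23/8 (o = (1/2)*(4 + 19)/4 = (1/2)*(1/4)*23 = 23/8 ≈ 2.8750)
l*o = -75*23/8 = -1725/8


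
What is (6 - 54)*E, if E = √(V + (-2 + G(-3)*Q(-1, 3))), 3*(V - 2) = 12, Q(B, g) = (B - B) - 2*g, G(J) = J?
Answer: -48*√22 ≈ -225.14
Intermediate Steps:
Q(B, g) = -2*g (Q(B, g) = 0 - 2*g = -2*g)
V = 6 (V = 2 + (⅓)*12 = 2 + 4 = 6)
E = √22 (E = √(6 + (-2 - (-6)*3)) = √(6 + (-2 - 3*(-6))) = √(6 + (-2 + 18)) = √(6 + 16) = √22 ≈ 4.6904)
(6 - 54)*E = (6 - 54)*√22 = -48*√22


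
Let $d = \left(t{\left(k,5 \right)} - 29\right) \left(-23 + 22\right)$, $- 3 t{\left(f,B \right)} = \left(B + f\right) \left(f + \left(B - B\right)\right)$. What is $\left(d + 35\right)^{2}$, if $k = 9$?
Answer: $11236$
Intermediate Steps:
$t{\left(f,B \right)} = - \frac{f \left(B + f\right)}{3}$ ($t{\left(f,B \right)} = - \frac{\left(B + f\right) \left(f + \left(B - B\right)\right)}{3} = - \frac{\left(B + f\right) \left(f + 0\right)}{3} = - \frac{\left(B + f\right) f}{3} = - \frac{f \left(B + f\right)}{3}$)
$d = 71$ ($d = \left(\left(- \frac{1}{3}\right) 9 \left(5 + 9\right) - 29\right) \left(-23 + 22\right) = \left(\left(- \frac{1}{3}\right) 9 \cdot 14 - 29\right) \left(-1\right) = \left(-42 - 29\right) \left(-1\right) = \left(-71\right) \left(-1\right) = 71$)
$\left(d + 35\right)^{2} = \left(71 + 35\right)^{2} = 106^{2} = 11236$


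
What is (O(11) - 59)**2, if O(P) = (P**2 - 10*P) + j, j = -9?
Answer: 3249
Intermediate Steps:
O(P) = -9 + P**2 - 10*P (O(P) = (P**2 - 10*P) - 9 = -9 + P**2 - 10*P)
(O(11) - 59)**2 = ((-9 + 11**2 - 10*11) - 59)**2 = ((-9 + 121 - 110) - 59)**2 = (2 - 59)**2 = (-57)**2 = 3249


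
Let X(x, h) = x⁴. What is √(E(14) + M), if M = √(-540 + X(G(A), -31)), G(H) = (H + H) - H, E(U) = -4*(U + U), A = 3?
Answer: √(-112 + 3*I*√51) ≈ 1.0076 + 10.631*I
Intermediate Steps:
E(U) = -8*U
G(H) = H (G(H) = 2*H - H = H)
M = 3*I*√51 (M = √(-540 + 3⁴) = √(-540 + 81) = √(-459) = 3*I*√51 ≈ 21.424*I)
√(E(14) + M) = √(-8*14 + 3*I*√51) = √(-112 + 3*I*√51)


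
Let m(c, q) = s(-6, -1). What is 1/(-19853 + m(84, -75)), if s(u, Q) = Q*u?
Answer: -1/19847 ≈ -5.0385e-5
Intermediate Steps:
m(c, q) = 6 (m(c, q) = -1*(-6) = 6)
1/(-19853 + m(84, -75)) = 1/(-19853 + 6) = 1/(-19847) = -1/19847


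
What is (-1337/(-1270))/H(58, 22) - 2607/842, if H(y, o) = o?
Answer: -35856913/11762740 ≈ -3.0483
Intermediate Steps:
(-1337/(-1270))/H(58, 22) - 2607/842 = -1337/(-1270)/22 - 2607/842 = -1337*(-1/1270)*(1/22) - 2607*1/842 = (1337/1270)*(1/22) - 2607/842 = 1337/27940 - 2607/842 = -35856913/11762740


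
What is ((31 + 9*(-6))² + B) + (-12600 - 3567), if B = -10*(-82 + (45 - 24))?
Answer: -15028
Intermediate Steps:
B = 610 (B = -10*(-82 + 21) = -10*(-61) = 610)
((31 + 9*(-6))² + B) + (-12600 - 3567) = ((31 + 9*(-6))² + 610) + (-12600 - 3567) = ((31 - 54)² + 610) - 16167 = ((-23)² + 610) - 16167 = (529 + 610) - 16167 = 1139 - 16167 = -15028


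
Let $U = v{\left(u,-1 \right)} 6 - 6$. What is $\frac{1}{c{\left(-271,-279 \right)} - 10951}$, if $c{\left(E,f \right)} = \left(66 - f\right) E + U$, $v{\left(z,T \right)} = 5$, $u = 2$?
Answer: $- \frac{1}{104422} \approx -9.5765 \cdot 10^{-6}$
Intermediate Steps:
$U = 24$ ($U = 5 \cdot 6 - 6 = 30 - 6 = 24$)
$c{\left(E,f \right)} = 24 + E \left(66 - f\right)$ ($c{\left(E,f \right)} = \left(66 - f\right) E + 24 = E \left(66 - f\right) + 24 = 24 + E \left(66 - f\right)$)
$\frac{1}{c{\left(-271,-279 \right)} - 10951} = \frac{1}{\left(24 + 66 \left(-271\right) - \left(-271\right) \left(-279\right)\right) - 10951} = \frac{1}{\left(24 - 17886 - 75609\right) - 10951} = \frac{1}{-93471 - 10951} = \frac{1}{-104422} = - \frac{1}{104422}$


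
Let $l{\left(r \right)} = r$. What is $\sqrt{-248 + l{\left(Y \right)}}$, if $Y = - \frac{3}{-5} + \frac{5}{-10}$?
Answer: $\frac{i \sqrt{24790}}{10} \approx 15.745 i$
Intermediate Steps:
$Y = \frac{1}{10}$ ($Y = \left(-3\right) \left(- \frac{1}{5}\right) + 5 \left(- \frac{1}{10}\right) = \frac{3}{5} - \frac{1}{2} = \frac{1}{10} \approx 0.1$)
$\sqrt{-248 + l{\left(Y \right)}} = \sqrt{-248 + \frac{1}{10}} = \sqrt{- \frac{2479}{10}} = \frac{i \sqrt{24790}}{10}$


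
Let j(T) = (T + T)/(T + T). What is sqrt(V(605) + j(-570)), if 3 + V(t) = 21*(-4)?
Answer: I*sqrt(86) ≈ 9.2736*I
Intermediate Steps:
V(t) = -87 (V(t) = -3 + 21*(-4) = -3 - 84 = -87)
j(T) = 1 (j(T) = (2*T)/((2*T)) = (2*T)*(1/(2*T)) = 1)
sqrt(V(605) + j(-570)) = sqrt(-87 + 1) = sqrt(-86) = I*sqrt(86)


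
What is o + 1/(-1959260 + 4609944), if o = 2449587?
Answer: 6493081067509/2650684 ≈ 2.4496e+6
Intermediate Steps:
o + 1/(-1959260 + 4609944) = 2449587 + 1/(-1959260 + 4609944) = 2449587 + 1/2650684 = 6493081067509/2650684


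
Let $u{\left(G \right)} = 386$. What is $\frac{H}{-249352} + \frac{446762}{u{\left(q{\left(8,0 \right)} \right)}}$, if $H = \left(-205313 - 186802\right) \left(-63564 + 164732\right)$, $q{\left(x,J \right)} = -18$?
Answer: $\frac{963989016359}{6015617} \approx 1.6025 \cdot 10^{5}$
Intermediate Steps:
$H = -39669490320$ ($H = \left(-392115\right) 101168 = -39669490320$)
$\frac{H}{-249352} + \frac{446762}{u{\left(q{\left(8,0 \right)} \right)}} = - \frac{39669490320}{-249352} + \frac{446762}{386} = \left(-39669490320\right) \left(- \frac{1}{249352}\right) + 446762 \cdot \frac{1}{386} = \frac{4958686290}{31169} + \frac{223381}{193} = \frac{963989016359}{6015617}$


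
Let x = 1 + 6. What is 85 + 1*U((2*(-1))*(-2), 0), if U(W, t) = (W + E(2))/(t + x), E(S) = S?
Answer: 601/7 ≈ 85.857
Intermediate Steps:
x = 7
U(W, t) = (2 + W)/(7 + t) (U(W, t) = (W + 2)/(t + 7) = (2 + W)/(7 + t))
85 + 1*U((2*(-1))*(-2), 0) = 85 + 1*((2 + (2*(-1))*(-2))/(7 + 0)) = 85 + 1*((2 - 2*(-2))/7) = 85 + 1*((2 + 4)/7) = 85 + 1*((⅐)*6) = 85 + 1*(6/7) = 85 + 6/7 = 601/7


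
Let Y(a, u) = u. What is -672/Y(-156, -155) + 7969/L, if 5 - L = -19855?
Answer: 2916223/615660 ≈ 4.7367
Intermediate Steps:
L = 19860 (L = 5 - 1*(-19855) = 5 + 19855 = 19860)
-672/Y(-156, -155) + 7969/L = -672/(-155) + 7969/19860 = -672*(-1/155) + 7969*(1/19860) = 672/155 + 7969/19860 = 2916223/615660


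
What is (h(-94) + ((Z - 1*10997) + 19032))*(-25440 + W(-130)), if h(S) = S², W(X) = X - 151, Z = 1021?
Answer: -460200132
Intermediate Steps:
W(X) = -151 + X
(h(-94) + ((Z - 1*10997) + 19032))*(-25440 + W(-130)) = ((-94)² + ((1021 - 1*10997) + 19032))*(-25440 + (-151 - 130)) = (8836 + ((1021 - 10997) + 19032))*(-25440 - 281) = (8836 + (-9976 + 19032))*(-25721) = (8836 + 9056)*(-25721) = 17892*(-25721) = -460200132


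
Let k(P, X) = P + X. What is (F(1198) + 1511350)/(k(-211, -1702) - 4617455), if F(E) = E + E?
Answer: -58221/177668 ≈ -0.32770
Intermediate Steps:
F(E) = 2*E
(F(1198) + 1511350)/(k(-211, -1702) - 4617455) = (2*1198 + 1511350)/((-211 - 1702) - 4617455) = (2396 + 1511350)/(-1913 - 4617455) = 1513746/(-4619368) = 1513746*(-1/4619368) = -58221/177668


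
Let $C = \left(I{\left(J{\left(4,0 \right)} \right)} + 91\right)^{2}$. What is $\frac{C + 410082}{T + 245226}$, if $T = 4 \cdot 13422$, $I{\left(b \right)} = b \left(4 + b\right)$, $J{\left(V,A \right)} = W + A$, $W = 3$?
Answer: $\frac{211313}{149457} \approx 1.4139$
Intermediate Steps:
$J{\left(V,A \right)} = 3 + A$
$C = 12544$ ($C = \left(\left(3 + 0\right) \left(4 + \left(3 + 0\right)\right) + 91\right)^{2} = \left(3 \left(4 + 3\right) + 91\right)^{2} = \left(3 \cdot 7 + 91\right)^{2} = \left(21 + 91\right)^{2} = 112^{2} = 12544$)
$T = 53688$
$\frac{C + 410082}{T + 245226} = \frac{12544 + 410082}{53688 + 245226} = \frac{422626}{298914} = 422626 \cdot \frac{1}{298914} = \frac{211313}{149457}$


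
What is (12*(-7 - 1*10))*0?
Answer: 0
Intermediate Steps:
(12*(-7 - 1*10))*0 = (12*(-7 - 10))*0 = (12*(-17))*0 = -204*0 = 0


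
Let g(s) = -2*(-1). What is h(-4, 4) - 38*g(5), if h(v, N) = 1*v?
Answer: -80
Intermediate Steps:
h(v, N) = v
g(s) = 2
h(-4, 4) - 38*g(5) = -4 - 38*2 = -4 - 76 = -80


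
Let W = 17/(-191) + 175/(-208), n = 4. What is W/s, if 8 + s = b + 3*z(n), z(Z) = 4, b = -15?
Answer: 36961/437008 ≈ 0.084577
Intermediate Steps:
W = -36961/39728 (W = 17*(-1/191) + 175*(-1/208) = -17/191 - 175/208 = -36961/39728 ≈ -0.93035)
s = -11 (s = -8 + (-15 + 3*4) = -8 + (-15 + 12) = -8 - 3 = -11)
W/s = -36961/39728/(-11) = -36961/39728*(-1/11) = 36961/437008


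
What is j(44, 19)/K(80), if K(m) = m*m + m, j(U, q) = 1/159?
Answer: 1/1030320 ≈ 9.7057e-7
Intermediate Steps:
j(U, q) = 1/159
K(m) = m + m² (K(m) = m² + m = m + m²)
j(44, 19)/K(80) = 1/(159*((80*(1 + 80)))) = 1/(159*((80*81))) = (1/159)/6480 = (1/159)*(1/6480) = 1/1030320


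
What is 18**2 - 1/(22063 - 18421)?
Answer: 1180007/3642 ≈ 324.00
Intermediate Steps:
18**2 - 1/(22063 - 18421) = 324 - 1/3642 = 1180007/3642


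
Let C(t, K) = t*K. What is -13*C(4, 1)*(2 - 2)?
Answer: 0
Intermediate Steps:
C(t, K) = K*t
-13*C(4, 1)*(2 - 2) = -13*1*4*(2 - 2) = -52*0 = -13*0 = 0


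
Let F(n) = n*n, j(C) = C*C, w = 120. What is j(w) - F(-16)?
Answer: 14144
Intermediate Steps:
j(C) = C²
F(n) = n²
j(w) - F(-16) = 120² - 1*(-16)² = 14400 - 1*256 = 14400 - 256 = 14144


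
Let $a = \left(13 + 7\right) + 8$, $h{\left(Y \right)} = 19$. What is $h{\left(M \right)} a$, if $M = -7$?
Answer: $532$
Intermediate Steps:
$a = 28$ ($a = 20 + 8 = 28$)
$h{\left(M \right)} a = 19 \cdot 28 = 532$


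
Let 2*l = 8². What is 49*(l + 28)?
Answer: 2940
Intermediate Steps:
l = 32 (l = (½)*8² = (½)*64 = 32)
49*(l + 28) = 49*(32 + 28) = 49*60 = 2940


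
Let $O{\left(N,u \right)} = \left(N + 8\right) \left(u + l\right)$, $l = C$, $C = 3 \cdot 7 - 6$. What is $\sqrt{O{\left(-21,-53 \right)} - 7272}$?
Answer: $i \sqrt{6778} \approx 82.329 i$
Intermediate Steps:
$C = 15$ ($C = 21 - 6 = 15$)
$l = 15$
$O{\left(N,u \right)} = \left(8 + N\right) \left(15 + u\right)$ ($O{\left(N,u \right)} = \left(N + 8\right) \left(u + 15\right) = \left(8 + N\right) \left(15 + u\right)$)
$\sqrt{O{\left(-21,-53 \right)} - 7272} = \sqrt{\left(120 + 8 \left(-53\right) + 15 \left(-21\right) - -1113\right) - 7272} = \sqrt{\left(120 - 424 - 315 + 1113\right) - 7272} = \sqrt{494 - 7272} = \sqrt{-6778} = i \sqrt{6778}$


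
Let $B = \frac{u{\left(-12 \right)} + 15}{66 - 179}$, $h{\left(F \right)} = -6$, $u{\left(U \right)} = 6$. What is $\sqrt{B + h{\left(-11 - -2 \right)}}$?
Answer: $\frac{i \sqrt{78987}}{113} \approx 2.4871 i$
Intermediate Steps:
$B = - \frac{21}{113}$ ($B = \frac{6 + 15}{66 - 179} = \frac{21}{-113} = 21 \left(- \frac{1}{113}\right) = - \frac{21}{113} \approx -0.18584$)
$\sqrt{B + h{\left(-11 - -2 \right)}} = \sqrt{- \frac{21}{113} - 6} = \sqrt{- \frac{699}{113}} = \frac{i \sqrt{78987}}{113}$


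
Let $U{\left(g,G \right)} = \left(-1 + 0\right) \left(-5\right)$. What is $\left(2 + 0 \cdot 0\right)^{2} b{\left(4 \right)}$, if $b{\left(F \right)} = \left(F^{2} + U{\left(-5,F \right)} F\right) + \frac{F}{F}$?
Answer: $148$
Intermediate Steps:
$U{\left(g,G \right)} = 5$ ($U{\left(g,G \right)} = \left(-1\right) \left(-5\right) = 5$)
$b{\left(F \right)} = 1 + F^{2} + 5 F$ ($b{\left(F \right)} = \left(F^{2} + 5 F\right) + \frac{F}{F} = \left(F^{2} + 5 F\right) + 1 = 1 + F^{2} + 5 F$)
$\left(2 + 0 \cdot 0\right)^{2} b{\left(4 \right)} = \left(2 + 0 \cdot 0\right)^{2} \left(1 + 4^{2} + 5 \cdot 4\right) = \left(2 + 0\right)^{2} \left(1 + 16 + 20\right) = 2^{2} \cdot 37 = 4 \cdot 37 = 148$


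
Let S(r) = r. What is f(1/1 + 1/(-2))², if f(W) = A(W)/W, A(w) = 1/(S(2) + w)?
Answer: 16/25 ≈ 0.64000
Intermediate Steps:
A(w) = 1/(2 + w)
f(W) = 1/(W*(2 + W)) (f(W) = 1/((2 + W)*W) = 1/(W*(2 + W)))
f(1/1 + 1/(-2))² = (1/((1/1 + 1/(-2))*(2 + (1/1 + 1/(-2)))))² = (1/((1*1 + 1*(-½))*(2 + (1*1 + 1*(-½)))))² = (1/((1 - ½)*(2 + (1 - ½))))² = (1/((½)*(2 + ½)))² = (2/(5/2))² = (2*(⅖))² = (⅘)² = 16/25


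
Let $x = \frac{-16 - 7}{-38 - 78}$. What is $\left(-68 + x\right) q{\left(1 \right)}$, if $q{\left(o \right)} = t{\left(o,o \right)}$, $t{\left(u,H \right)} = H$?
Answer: $- \frac{7865}{116} \approx -67.802$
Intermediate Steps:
$q{\left(o \right)} = o$
$x = \frac{23}{116}$ ($x = - \frac{23}{-116} = \left(-23\right) \left(- \frac{1}{116}\right) = \frac{23}{116} \approx 0.19828$)
$\left(-68 + x\right) q{\left(1 \right)} = \left(-68 + \frac{23}{116}\right) 1 = \left(- \frac{7865}{116}\right) 1 = - \frac{7865}{116}$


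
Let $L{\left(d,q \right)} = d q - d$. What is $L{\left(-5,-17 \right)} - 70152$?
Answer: $-70062$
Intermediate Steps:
$L{\left(d,q \right)} = - d + d q$
$L{\left(-5,-17 \right)} - 70152 = - 5 \left(-1 - 17\right) - 70152 = \left(-5\right) \left(-18\right) - 70152 = 90 - 70152 = -70062$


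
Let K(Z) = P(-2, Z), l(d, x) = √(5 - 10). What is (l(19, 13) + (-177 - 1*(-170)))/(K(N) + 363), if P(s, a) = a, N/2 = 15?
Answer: -7/393 + I*√5/393 ≈ -0.017812 + 0.0056897*I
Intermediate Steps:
N = 30 (N = 2*15 = 30)
l(d, x) = I*√5 (l(d, x) = √(-5) = I*√5)
K(Z) = Z
(l(19, 13) + (-177 - 1*(-170)))/(K(N) + 363) = (I*√5 + (-177 - 1*(-170)))/(30 + 363) = (I*√5 + (-177 + 170))/393 = (I*√5 - 7)*(1/393) = (-7 + I*√5)*(1/393) = -7/393 + I*√5/393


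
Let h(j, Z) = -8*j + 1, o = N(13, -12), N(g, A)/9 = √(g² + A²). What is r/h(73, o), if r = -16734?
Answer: 16734/583 ≈ 28.703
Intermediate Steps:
N(g, A) = 9*√(A² + g²) (N(g, A) = 9*√(g² + A²) = 9*√(A² + g²))
o = 9*√313 (o = 9*√((-12)² + 13²) = 9*√(144 + 169) = 9*√313 ≈ 159.23)
h(j, Z) = 1 - 8*j
r/h(73, o) = -16734/(1 - 8*73) = -16734/(1 - 584) = -16734/(-583) = -16734*(-1/583) = 16734/583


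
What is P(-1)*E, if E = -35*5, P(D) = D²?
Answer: -175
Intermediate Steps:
E = -175
P(-1)*E = (-1)²*(-175) = 1*(-175) = -175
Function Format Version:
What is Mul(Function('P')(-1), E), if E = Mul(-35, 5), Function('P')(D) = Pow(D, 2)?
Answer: -175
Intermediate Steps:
E = -175
Mul(Function('P')(-1), E) = Mul(Pow(-1, 2), -175) = Mul(1, -175) = -175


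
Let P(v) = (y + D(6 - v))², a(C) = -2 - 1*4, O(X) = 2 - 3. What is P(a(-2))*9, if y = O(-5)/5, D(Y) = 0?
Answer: 9/25 ≈ 0.36000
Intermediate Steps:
O(X) = -1
a(C) = -6 (a(C) = -2 - 4 = -6)
y = -⅕ (y = -1/5 = -1*⅕ = -⅕ ≈ -0.20000)
P(v) = 1/25 (P(v) = (-⅕ + 0)² = (-⅕)² = 1/25)
P(a(-2))*9 = (1/25)*9 = 9/25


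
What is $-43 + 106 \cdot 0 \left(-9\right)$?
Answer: $-43$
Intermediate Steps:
$-43 + 106 \cdot 0 \left(-9\right) = -43 + 106 \cdot 0 = -43 + 0 = -43$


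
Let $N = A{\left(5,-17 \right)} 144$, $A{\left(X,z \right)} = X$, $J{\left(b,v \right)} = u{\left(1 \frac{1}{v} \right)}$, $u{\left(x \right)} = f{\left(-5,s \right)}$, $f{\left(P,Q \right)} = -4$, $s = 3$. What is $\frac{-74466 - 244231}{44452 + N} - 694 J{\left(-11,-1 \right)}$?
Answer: $\frac{125078775}{45172} \approx 2768.9$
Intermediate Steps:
$u{\left(x \right)} = -4$
$J{\left(b,v \right)} = -4$
$N = 720$ ($N = 5 \cdot 144 = 720$)
$\frac{-74466 - 244231}{44452 + N} - 694 J{\left(-11,-1 \right)} = \frac{-74466 - 244231}{44452 + 720} - -2776 = - \frac{318697}{45172} + 2776 = \frac{125078775}{45172}$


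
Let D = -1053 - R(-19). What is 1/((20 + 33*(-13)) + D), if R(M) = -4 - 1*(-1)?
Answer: -1/1459 ≈ -0.00068540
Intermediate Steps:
R(M) = -3 (R(M) = -4 + 1 = -3)
D = -1050 (D = -1053 - 1*(-3) = -1053 + 3 = -1050)
1/((20 + 33*(-13)) + D) = 1/((20 + 33*(-13)) - 1050) = 1/((20 - 429) - 1050) = 1/(-409 - 1050) = 1/(-1459) = -1/1459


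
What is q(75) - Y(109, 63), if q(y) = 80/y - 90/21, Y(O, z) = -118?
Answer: 12052/105 ≈ 114.78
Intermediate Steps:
q(y) = -30/7 + 80/y (q(y) = 80/y - 90*1/21 = 80/y - 30/7 = -30/7 + 80/y)
q(75) - Y(109, 63) = (-30/7 + 80/75) - 1*(-118) = (-30/7 + 80*(1/75)) + 118 = (-30/7 + 16/15) + 118 = -338/105 + 118 = 12052/105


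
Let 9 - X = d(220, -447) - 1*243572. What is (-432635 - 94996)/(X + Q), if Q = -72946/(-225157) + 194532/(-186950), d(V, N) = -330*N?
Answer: -284738782729175/51844822533267 ≈ -5.4921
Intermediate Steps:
X = 96071 (X = 9 - (-330*(-447) - 1*243572) = 9 - (147510 - 243572) = 9 - 1*(-96062) = 9 + 96062 = 96071)
Q = -15081493412/21046550575 (Q = -72946*(-1/225157) + 194532*(-1/186950) = 72946/225157 - 97266/93475 = -15081493412/21046550575 ≈ -0.71658)
(-432635 - 94996)/(X + Q) = (-432635 - 94996)/(96071 - 15081493412/21046550575) = -527631/2021948078797413/21046550575 = -527631*21046550575/2021948078797413 = -284738782729175/51844822533267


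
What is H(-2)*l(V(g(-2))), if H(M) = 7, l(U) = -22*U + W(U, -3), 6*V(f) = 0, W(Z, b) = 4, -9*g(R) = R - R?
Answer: 28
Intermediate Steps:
g(R) = 0 (g(R) = -(R - R)/9 = -⅑*0 = 0)
V(f) = 0 (V(f) = (⅙)*0 = 0)
l(U) = 4 - 22*U (l(U) = -22*U + 4 = 4 - 22*U)
H(-2)*l(V(g(-2))) = 7*(4 - 22*0) = 7*(4 + 0) = 7*4 = 28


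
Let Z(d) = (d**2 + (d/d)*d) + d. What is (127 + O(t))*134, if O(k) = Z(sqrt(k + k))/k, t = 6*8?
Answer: 17286 + 67*sqrt(6)/3 ≈ 17341.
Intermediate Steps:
Z(d) = d**2 + 2*d (Z(d) = (d**2 + 1*d) + d = (d**2 + d) + d = (d + d**2) + d = d**2 + 2*d)
t = 48
O(k) = sqrt(2)*(2 + sqrt(2)*sqrt(k))/sqrt(k) (O(k) = (sqrt(k + k)*(2 + sqrt(k + k)))/k = (sqrt(2*k)*(2 + sqrt(2*k)))/k = ((sqrt(2)*sqrt(k))*(2 + sqrt(2)*sqrt(k)))/k = (sqrt(2)*sqrt(k)*(2 + sqrt(2)*sqrt(k)))/k = sqrt(2)*(2 + sqrt(2)*sqrt(k))/sqrt(k))
(127 + O(t))*134 = (127 + (2 + 2*sqrt(2)/sqrt(48)))*134 = (127 + (2 + 2*sqrt(2)*(sqrt(3)/12)))*134 = (127 + (2 + sqrt(6)/6))*134 = (129 + sqrt(6)/6)*134 = 17286 + 67*sqrt(6)/3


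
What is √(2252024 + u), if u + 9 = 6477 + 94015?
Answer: √2352507 ≈ 1533.8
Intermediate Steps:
u = 100483 (u = -9 + (6477 + 94015) = -9 + 100492 = 100483)
√(2252024 + u) = √(2252024 + 100483) = √2352507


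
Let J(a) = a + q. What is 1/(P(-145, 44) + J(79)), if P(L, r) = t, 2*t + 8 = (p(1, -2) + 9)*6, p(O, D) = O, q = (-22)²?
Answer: 1/589 ≈ 0.0016978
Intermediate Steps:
q = 484
t = 26 (t = -4 + ((1 + 9)*6)/2 = -4 + (10*6)/2 = -4 + (½)*60 = -4 + 30 = 26)
J(a) = 484 + a (J(a) = a + 484 = 484 + a)
P(L, r) = 26
1/(P(-145, 44) + J(79)) = 1/(26 + (484 + 79)) = 1/(26 + 563) = 1/589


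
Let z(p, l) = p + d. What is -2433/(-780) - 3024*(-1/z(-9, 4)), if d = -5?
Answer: -55349/260 ≈ -212.88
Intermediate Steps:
z(p, l) = -5 + p (z(p, l) = p - 5 = -5 + p)
-2433/(-780) - 3024*(-1/z(-9, 4)) = -2433/(-780) - 3024*(-1/(-5 - 9)) = -2433*(-1/780) - 3024/((-1*(-14))) = 811/260 - 3024/14 = 811/260 - 3024*1/14 = 811/260 - 216 = -55349/260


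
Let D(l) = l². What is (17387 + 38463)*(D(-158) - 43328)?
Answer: -1025629400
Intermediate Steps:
(17387 + 38463)*(D(-158) - 43328) = (17387 + 38463)*((-158)² - 43328) = 55850*(24964 - 43328) = 55850*(-18364) = -1025629400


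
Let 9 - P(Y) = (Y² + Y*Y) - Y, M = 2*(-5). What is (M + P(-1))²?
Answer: 16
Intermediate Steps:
M = -10
P(Y) = 9 + Y - 2*Y² (P(Y) = 9 - ((Y² + Y*Y) - Y) = 9 - ((Y² + Y²) - Y) = 9 - (2*Y² - Y) = 9 - (-Y + 2*Y²) = 9 + (Y - 2*Y²) = 9 + Y - 2*Y²)
(M + P(-1))² = (-10 + (9 - 1 - 2*(-1)²))² = (-10 + (9 - 1 - 2*1))² = (-10 + (9 - 1 - 2))² = (-10 + 6)² = (-4)² = 16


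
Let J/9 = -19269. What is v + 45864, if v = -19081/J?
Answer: 7953799825/173421 ≈ 45864.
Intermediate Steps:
J = -173421 (J = 9*(-19269) = -173421)
v = 19081/173421 (v = -19081/(-173421) = -19081*(-1/173421) = 19081/173421 ≈ 0.11003)
v + 45864 = 19081/173421 + 45864 = 7953799825/173421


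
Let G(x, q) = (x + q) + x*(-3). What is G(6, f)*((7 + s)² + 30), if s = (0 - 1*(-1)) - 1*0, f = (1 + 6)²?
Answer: 3478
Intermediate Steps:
f = 49 (f = 7² = 49)
G(x, q) = q - 2*x (G(x, q) = (q + x) - 3*x = q - 2*x)
s = 1 (s = (0 + 1) + 0 = 1 + 0 = 1)
G(6, f)*((7 + s)² + 30) = (49 - 2*6)*((7 + 1)² + 30) = (49 - 12)*(8² + 30) = 37*(64 + 30) = 37*94 = 3478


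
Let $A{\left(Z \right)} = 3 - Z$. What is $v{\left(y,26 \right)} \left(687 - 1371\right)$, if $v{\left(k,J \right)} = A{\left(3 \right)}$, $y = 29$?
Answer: $0$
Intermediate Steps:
$v{\left(k,J \right)} = 0$ ($v{\left(k,J \right)} = 3 - 3 = 0$)
$v{\left(y,26 \right)} \left(687 - 1371\right) = 0 \left(687 - 1371\right) = 0 \left(-684\right) = 0$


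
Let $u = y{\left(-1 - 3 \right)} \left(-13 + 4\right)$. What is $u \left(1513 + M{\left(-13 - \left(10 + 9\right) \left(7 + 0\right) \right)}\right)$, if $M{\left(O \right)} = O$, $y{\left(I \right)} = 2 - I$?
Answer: $-73818$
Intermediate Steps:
$u = -54$ ($u = \left(2 - \left(-1 - 3\right)\right) \left(-13 + 4\right) = \left(2 - -4\right) \left(-9\right) = \left(2 + 4\right) \left(-9\right) = 6 \left(-9\right) = -54$)
$u \left(1513 + M{\left(-13 - \left(10 + 9\right) \left(7 + 0\right) \right)}\right) = - 54 \left(1513 - \left(13 + \left(10 + 9\right) \left(7 + 0\right)\right)\right) = - 54 \left(1513 - \left(13 + 19 \cdot 7\right)\right) = - 54 \left(1513 - 146\right) = \left(-54\right) 1367 = -73818$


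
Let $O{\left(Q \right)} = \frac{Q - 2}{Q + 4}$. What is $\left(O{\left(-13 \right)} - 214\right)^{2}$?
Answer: $\frac{405769}{9} \approx 45085.0$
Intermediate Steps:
$O{\left(Q \right)} = \frac{-2 + Q}{4 + Q}$
$\left(O{\left(-13 \right)} - 214\right)^{2} = \left(\frac{-2 - 13}{4 - 13} - 214\right)^{2} = \left(\frac{1}{-9} \left(-15\right) - 214\right)^{2} = \left(\left(- \frac{1}{9}\right) \left(-15\right) - 214\right)^{2} = \left(\frac{5}{3} - 214\right)^{2} = \left(- \frac{637}{3}\right)^{2} = \frac{405769}{9}$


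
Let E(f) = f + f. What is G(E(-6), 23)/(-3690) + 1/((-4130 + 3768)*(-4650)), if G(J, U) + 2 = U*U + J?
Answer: -28896527/207045900 ≈ -0.13957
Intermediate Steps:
E(f) = 2*f
G(J, U) = -2 + J + U² (G(J, U) = -2 + (U*U + J) = -2 + (U² + J) = -2 + (J + U²) = -2 + J + U²)
G(E(-6), 23)/(-3690) + 1/((-4130 + 3768)*(-4650)) = (-2 + 2*(-6) + 23²)/(-3690) + 1/((-4130 + 3768)*(-4650)) = (-2 - 12 + 529)*(-1/3690) - 1/4650/(-362) = 515*(-1/3690) - 1/362*(-1/4650) = -103/738 + 1/1683300 = -28896527/207045900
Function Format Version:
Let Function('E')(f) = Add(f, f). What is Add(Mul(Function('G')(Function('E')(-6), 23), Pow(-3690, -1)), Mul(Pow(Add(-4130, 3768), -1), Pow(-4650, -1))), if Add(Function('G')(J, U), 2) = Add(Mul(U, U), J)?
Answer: Rational(-28896527, 207045900) ≈ -0.13957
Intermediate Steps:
Function('E')(f) = Mul(2, f)
Function('G')(J, U) = Add(-2, J, Pow(U, 2)) (Function('G')(J, U) = Add(-2, Add(Mul(U, U), J)) = Add(-2, Add(Pow(U, 2), J)) = Add(-2, Add(J, Pow(U, 2))) = Add(-2, J, Pow(U, 2)))
Add(Mul(Function('G')(Function('E')(-6), 23), Pow(-3690, -1)), Mul(Pow(Add(-4130, 3768), -1), Pow(-4650, -1))) = Add(Mul(Add(-2, Mul(2, -6), Pow(23, 2)), Pow(-3690, -1)), Mul(Pow(Add(-4130, 3768), -1), Pow(-4650, -1))) = Add(Mul(Add(-2, -12, 529), Rational(-1, 3690)), Mul(Pow(-362, -1), Rational(-1, 4650))) = Add(Mul(515, Rational(-1, 3690)), Mul(Rational(-1, 362), Rational(-1, 4650))) = Add(Rational(-103, 738), Rational(1, 1683300)) = Rational(-28896527, 207045900)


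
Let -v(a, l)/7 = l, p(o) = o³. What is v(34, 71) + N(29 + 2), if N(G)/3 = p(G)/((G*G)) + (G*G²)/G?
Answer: 2479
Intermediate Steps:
v(a, l) = -7*l
N(G) = 3*G + 3*G² (N(G) = 3*(G³/((G*G)) + (G*G²)/G) = 3*(G³/(G²) + G³/G) = 3*(G³/G² + G²) = 3*(G + G²) = 3*G + 3*G²)
v(34, 71) + N(29 + 2) = -7*71 + 3*(29 + 2)*(1 + (29 + 2)) = -497 + 3*31*(1 + 31) = -497 + 3*31*32 = -497 + 2976 = 2479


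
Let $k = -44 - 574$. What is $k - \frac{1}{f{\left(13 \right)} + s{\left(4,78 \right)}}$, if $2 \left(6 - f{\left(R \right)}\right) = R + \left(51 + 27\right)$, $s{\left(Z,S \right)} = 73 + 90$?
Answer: $- \frac{152648}{247} \approx -618.01$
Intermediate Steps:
$k = -618$ ($k = -44 - 574 = -618$)
$s{\left(Z,S \right)} = 163$
$f{\left(R \right)} = -33 - \frac{R}{2}$ ($f{\left(R \right)} = 6 - \frac{R + \left(51 + 27\right)}{2} = 6 - \frac{R + 78}{2} = 6 - \frac{78 + R}{2} = 6 - \left(39 + \frac{R}{2}\right) = -33 - \frac{R}{2}$)
$k - \frac{1}{f{\left(13 \right)} + s{\left(4,78 \right)}} = -618 - \frac{1}{\left(-33 - \frac{13}{2}\right) + 163} = -618 - \frac{1}{- \frac{79}{2} + 163} = -618 - \frac{1}{\frac{247}{2}} = -618 - \frac{2}{247} = - \frac{152648}{247}$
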